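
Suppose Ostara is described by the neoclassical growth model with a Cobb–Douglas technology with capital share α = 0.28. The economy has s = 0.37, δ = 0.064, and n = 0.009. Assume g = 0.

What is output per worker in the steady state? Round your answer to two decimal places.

In steady state, investment equals break-even investment: s·k^α = (n + δ)·k.
Rearranging, k^(1−α) = s / (n + δ).
k^0.72 = 0.37 / (0.009 + 0.064) = 0.37 / 0.073 = 5.0685
k* = 5.0685^(1/0.72) ≈ 9.5279
y* = (k*)^α = 9.5279^0.28 ≈ 1.8798

y* ≈ 1.88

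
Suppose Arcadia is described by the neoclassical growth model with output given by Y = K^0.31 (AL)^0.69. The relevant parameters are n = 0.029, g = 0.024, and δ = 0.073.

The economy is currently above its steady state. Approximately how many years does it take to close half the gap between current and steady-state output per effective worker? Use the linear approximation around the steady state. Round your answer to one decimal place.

Near the steady state the convergence rate is λ = (1 − α)(n + g + δ).
λ = (1 − 0.31) × 0.126 = 0.69 × 0.126 = 0.08694
Half-life = ln 2 / λ = 0.6931 / 0.08694 ≈ 7.97 years

t_½ ≈ 8.0 years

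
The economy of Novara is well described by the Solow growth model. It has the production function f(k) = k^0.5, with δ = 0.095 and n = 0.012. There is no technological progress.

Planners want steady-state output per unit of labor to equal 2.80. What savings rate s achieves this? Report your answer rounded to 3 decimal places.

Steady state requires s·f(k) = (n + δ)·k, i.e. s·k^α = (n + δ)·k.
Since y* = [s/(n + δ)]^(α/(1−α)), we have s/(n + δ) = (y*)^((1−α)/α) = 2.80^1 = 2.8000.
Therefore s = 2.8000 × (n + δ) = 2.8000 × 0.107 = 0.2996.

s ≈ 0.300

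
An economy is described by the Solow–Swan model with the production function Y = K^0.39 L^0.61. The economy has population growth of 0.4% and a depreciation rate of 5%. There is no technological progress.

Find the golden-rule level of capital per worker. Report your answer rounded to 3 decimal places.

k_gold ≈ 25.566

The golden rule sets f'(k) = n + δ, i.e. α·k^(α−1) = n + δ.
So k^(1−α) = α / (n + δ) = 0.39 / 0.054 = 7.2222.
k_gold = 7.2222^(1/0.61) ≈ 25.5655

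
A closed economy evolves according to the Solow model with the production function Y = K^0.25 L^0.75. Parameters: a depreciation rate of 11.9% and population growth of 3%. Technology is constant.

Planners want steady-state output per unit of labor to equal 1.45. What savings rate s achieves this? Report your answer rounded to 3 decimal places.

Steady state requires s·f(k) = (n + δ)·k, i.e. s·k^α = (n + δ)·k.
Since y* = [s/(n + δ)]^(α/(1−α)), we have s/(n + δ) = (y*)^((1−α)/α) = 1.45^3 = 3.0486.
Therefore s = 3.0486 × (n + δ) = 3.0486 × 0.149 = 0.4542.

s ≈ 0.454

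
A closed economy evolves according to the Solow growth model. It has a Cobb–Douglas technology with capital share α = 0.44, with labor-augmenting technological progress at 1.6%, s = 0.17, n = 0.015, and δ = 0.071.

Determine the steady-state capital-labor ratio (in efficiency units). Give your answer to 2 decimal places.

k* ≈ 2.49

In steady state, investment equals break-even investment: s·k^α = (n + g + δ)·k.
Dividing both sides by k: k^(1−α) = s / (n + g + δ).
k^0.56 = 0.17 / (0.015 + 0.016 + 0.071) = 0.17 / 0.102 = 1.6667
k* = 1.6667^(1/0.56) ≈ 2.4899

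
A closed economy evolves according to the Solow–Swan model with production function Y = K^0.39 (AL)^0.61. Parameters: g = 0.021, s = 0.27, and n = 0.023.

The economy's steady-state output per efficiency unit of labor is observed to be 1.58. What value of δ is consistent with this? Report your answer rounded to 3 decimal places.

δ ≈ 0.088

Steady state requires s·f(k) = (n + g + δ)·k, i.e. s·k^α = (n + g + δ)·k.
Since y* = [s/(n + g + δ)]^(α/(1−α)), we have s/(n + g + δ) = (y*)^((1−α)/α) = 1.58^1.5641 = 2.0451.
Therefore n + g + δ = s / 2.0451 = 0.27 / 2.0451 = 0.1320, so δ = 0.1320 − 0.044 = 0.0880.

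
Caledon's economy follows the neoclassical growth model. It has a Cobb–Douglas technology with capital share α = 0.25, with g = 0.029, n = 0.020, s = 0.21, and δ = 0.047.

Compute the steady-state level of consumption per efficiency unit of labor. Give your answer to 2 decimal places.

c* = 1.03

In steady state, investment equals break-even investment: s·k^α = (n + g + δ)·k.
Dividing both sides by k: k^(1−α) = s / (n + g + δ).
k^0.75 = 0.21 / (0.020 + 0.029 + 0.047) = 0.21 / 0.096 = 2.1875
k* = 2.1875^(1/0.75) ≈ 2.8396
y* = (k*)^α = 2.8396^0.25 ≈ 1.2981
c* = (1 − s)·y* = (1 − 0.21) × 1.2981 ≈ 1.0255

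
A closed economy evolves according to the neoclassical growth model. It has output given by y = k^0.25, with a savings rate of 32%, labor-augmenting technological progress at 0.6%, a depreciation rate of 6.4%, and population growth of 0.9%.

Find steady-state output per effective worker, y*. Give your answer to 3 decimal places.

At the steady state, Δk = 0, so s·k^α = (n + g + δ)·k.
Rearranging, k^(1−α) = s / (n + g + δ).
k^0.75 = 0.32 / (0.009 + 0.006 + 0.064) = 0.32 / 0.079 = 4.0506
k* = 4.0506^(1/0.75) ≈ 6.4569
y* = (k*)^α = 6.4569^0.25 ≈ 1.5941

y* = 1.594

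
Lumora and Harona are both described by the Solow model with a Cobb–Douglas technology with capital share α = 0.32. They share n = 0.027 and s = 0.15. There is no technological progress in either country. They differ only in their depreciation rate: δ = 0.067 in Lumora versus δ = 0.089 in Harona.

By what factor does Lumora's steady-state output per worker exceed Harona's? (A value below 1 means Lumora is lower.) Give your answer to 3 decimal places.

Steady-state y* = [s/(n + δ)]^(α/(1−α)), so the ratio is [ (s_L/(n + δ)_L) / (s_H/(n + δ)_H) ]^0.4706.
s_L/(n + δ)_L = 0.15/0.094 = 1.5957; s_H/(n + δ)_H = 0.15/0.116 = 1.2931.
Ratio = (1.5957/1.2931)^0.4706 = 1.2340^0.4706 ≈ 1.1040

ratio ≈ 1.104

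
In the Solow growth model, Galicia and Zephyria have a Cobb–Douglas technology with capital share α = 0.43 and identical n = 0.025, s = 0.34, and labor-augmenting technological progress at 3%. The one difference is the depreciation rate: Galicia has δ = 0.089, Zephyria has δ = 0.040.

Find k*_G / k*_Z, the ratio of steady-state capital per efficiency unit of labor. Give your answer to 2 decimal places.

k*_G / k*_Z ≈ 0.48

Steady-state k* = [s/(n + g + δ)]^(1/(1−α)), so the ratio is [ (s_G/(n + g + δ)_G) / (s_Z/(n + g + δ)_Z) ]^1.7544.
s_G/(n + g + δ)_G = 0.34/0.144 = 2.3611; s_Z/(n + g + δ)_Z = 0.34/0.095 = 3.5789.
Ratio = (2.3611/3.5789)^1.7544 = 0.6597^1.7544 ≈ 0.4820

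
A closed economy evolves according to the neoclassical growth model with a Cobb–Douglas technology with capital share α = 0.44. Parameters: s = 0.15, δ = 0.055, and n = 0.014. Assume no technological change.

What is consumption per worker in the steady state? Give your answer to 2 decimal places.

c* ≈ 1.56

In steady state, investment equals break-even investment: s·k^α = (n + δ)·k.
Rearranging, k^(1−α) = s / (n + δ).
k^0.56 = 0.15 / (0.014 + 0.055) = 0.15 / 0.069 = 2.1739
k* = 2.1739^(1/0.56) ≈ 4.0014
y* = (k*)^α = 4.0014^0.44 ≈ 1.8407
c* = (1 − s)·y* = (1 − 0.15) × 1.8407 ≈ 1.5646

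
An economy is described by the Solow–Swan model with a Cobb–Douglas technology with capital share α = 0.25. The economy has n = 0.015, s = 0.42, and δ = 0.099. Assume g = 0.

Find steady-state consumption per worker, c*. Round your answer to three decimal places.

Steady state requires s·f(k) = (n + δ)·k, i.e. s·k^α = (n + δ)·k.
Dividing both sides by k: k^(1−α) = s / (n + δ).
k^0.75 = 0.42 / (0.015 + 0.099) = 0.42 / 0.114 = 3.6842
k* = 3.6842^(1/0.75) ≈ 5.6902
y* = (k*)^α = 5.6902^0.25 ≈ 1.5445
c* = (1 − s)·y* = (1 − 0.42) × 1.5445 ≈ 0.8958

c* = 0.896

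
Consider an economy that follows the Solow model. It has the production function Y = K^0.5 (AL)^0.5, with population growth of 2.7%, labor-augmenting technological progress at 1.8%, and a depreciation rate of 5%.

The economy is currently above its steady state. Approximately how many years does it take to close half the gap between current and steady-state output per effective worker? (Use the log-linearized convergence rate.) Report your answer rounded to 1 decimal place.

t_½ ≈ 14.6 years

Near the steady state the convergence rate is λ = (1 − α)(n + g + δ).
λ = (1 − 0.5) × 0.095 = 0.5 × 0.095 = 0.0475
Half-life = ln 2 / λ = 0.6931 / 0.0475 ≈ 14.59 years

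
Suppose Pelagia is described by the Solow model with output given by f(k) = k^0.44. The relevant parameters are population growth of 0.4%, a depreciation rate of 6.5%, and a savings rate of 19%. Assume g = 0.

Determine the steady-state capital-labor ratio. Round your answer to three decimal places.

In steady state, investment equals break-even investment: s·k^α = (n + δ)·k.
Dividing both sides by k: k^(1−α) = s / (n + δ).
k^0.56 = 0.19 / (0.004 + 0.065) = 0.19 / 0.069 = 2.7536
k* = 2.7536^(1/0.56) ≈ 6.1029

k* = 6.103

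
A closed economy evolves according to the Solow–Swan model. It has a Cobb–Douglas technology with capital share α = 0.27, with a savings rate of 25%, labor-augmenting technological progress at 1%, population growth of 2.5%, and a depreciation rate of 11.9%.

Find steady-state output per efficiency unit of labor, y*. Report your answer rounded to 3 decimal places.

At the steady state, Δk = 0, so s·k^α = (n + g + δ)·k.
Dividing both sides by k: k^(1−α) = s / (n + g + δ).
k^0.73 = 0.25 / (0.025 + 0.010 + 0.119) = 0.25 / 0.154 = 1.6234
k* = 1.6234^(1/0.73) ≈ 1.9420
y* = (k*)^α = 1.9420^0.27 ≈ 1.1963

y* ≈ 1.196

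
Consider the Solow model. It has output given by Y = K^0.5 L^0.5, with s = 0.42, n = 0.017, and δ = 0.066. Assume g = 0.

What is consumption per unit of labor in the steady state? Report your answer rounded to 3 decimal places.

c* = 2.935

In steady state, investment equals break-even investment: s·k^α = (n + δ)·k.
Dividing both sides by k: k^(1−α) = s / (n + δ).
k^0.5 = 0.42 / (0.017 + 0.066) = 0.42 / 0.083 = 5.0602
k* = 5.0602^(1/0.5) ≈ 25.6056
y* = (k*)^α = 25.6056^0.5 ≈ 5.0602
c* = (1 − s)·y* = (1 − 0.42) × 5.0602 ≈ 2.9349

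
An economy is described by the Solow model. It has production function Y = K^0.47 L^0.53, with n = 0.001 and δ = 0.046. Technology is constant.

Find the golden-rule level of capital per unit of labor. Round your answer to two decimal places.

k_gold ≈ 77.05

The golden rule sets f'(k) = n + δ, i.e. α·k^(α−1) = n + δ.
So k^(1−α) = α / (n + δ) = 0.47 / 0.047 = 10.0000.
k_gold = 10.0000^(1/0.53) ≈ 77.0535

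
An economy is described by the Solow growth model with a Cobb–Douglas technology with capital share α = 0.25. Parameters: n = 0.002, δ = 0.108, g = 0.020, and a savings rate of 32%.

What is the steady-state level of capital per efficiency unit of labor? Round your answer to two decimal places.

At the steady state, Δk = 0, so s·k^α = (n + g + δ)·k.
Rearranging, k^(1−α) = s / (n + g + δ).
k^0.75 = 0.32 / (0.002 + 0.020 + 0.108) = 0.32 / 0.130 = 2.4615
k* = 2.4615^(1/0.75) ≈ 3.3235

k* ≈ 3.32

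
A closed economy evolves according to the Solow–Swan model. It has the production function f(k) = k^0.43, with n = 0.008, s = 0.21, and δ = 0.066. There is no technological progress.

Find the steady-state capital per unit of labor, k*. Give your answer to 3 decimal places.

In steady state, investment equals break-even investment: s·k^α = (n + δ)·k.
Dividing both sides by k: k^(1−α) = s / (n + δ).
k^0.57 = 0.21 / (0.008 + 0.066) = 0.21 / 0.074 = 2.8378
k* = 2.8378^(1/0.57) ≈ 6.2331

k* ≈ 6.233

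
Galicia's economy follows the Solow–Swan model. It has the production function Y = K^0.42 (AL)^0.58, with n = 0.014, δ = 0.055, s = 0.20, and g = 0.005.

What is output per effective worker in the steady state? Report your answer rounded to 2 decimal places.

Steady state requires s·f(k) = (n + g + δ)·k, i.e. s·k^α = (n + g + δ)·k.
Rearranging, k^(1−α) = s / (n + g + δ).
k^0.58 = 0.20 / (0.014 + 0.005 + 0.055) = 0.20 / 0.074 = 2.7027
k* = 2.7027^(1/0.58) ≈ 5.5524
y* = (k*)^α = 5.5524^0.42 ≈ 2.0544

y* = 2.05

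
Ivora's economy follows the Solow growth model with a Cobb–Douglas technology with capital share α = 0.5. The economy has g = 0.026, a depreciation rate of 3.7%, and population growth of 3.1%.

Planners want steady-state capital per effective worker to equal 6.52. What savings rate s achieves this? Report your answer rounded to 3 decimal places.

s ≈ 0.240

Steady state requires s·f(k) = (n + g + δ)·k, i.e. s·k^α = (n + g + δ)·k.
So s / (n + g + δ) = (k*)^(1−α) = 6.52^0.5 = 2.5534.
Therefore s = 2.5534 × (n + g + δ) = 2.5534 × 0.094 = 0.2400.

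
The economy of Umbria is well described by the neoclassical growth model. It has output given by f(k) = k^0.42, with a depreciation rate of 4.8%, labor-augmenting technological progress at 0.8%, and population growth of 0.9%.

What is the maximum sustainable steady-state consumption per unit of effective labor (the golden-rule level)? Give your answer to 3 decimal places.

c_gold ≈ 2.240

At the golden rule, f'(k) = n + g + δ, so α·k^(α−1) = n + g + δ and k_gold = (α/(n + g + δ))^(1/(1−α)).
k_gold = (0.42/0.065)^(1/0.58) = 6.4615^1.7241 ≈ 24.9514
c_gold = f(k_gold) − (n + g + δ)·k_gold = 3.8617 − 0.065×24.9514 ≈ 2.2399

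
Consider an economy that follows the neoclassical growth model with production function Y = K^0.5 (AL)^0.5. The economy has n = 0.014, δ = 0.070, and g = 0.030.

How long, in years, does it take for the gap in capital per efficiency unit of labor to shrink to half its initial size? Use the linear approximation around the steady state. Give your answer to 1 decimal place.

Near the steady state the convergence rate is λ = (1 − α)(n + g + δ).
λ = (1 − 0.5) × 0.114 = 0.5 × 0.114 = 0.0570
Half-life = ln 2 / λ = 0.6931 / 0.0570 ≈ 12.16 years

half-life ≈ 12.2 years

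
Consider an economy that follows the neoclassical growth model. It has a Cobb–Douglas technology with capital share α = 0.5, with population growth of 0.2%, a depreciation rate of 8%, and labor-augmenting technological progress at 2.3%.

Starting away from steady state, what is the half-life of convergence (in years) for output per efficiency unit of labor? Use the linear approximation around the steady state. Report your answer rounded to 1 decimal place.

t_½ ≈ 13.2 years

Near the steady state the convergence rate is λ = (1 − α)(n + g + δ).
λ = (1 − 0.5) × 0.105 = 0.5 × 0.105 = 0.0525
Half-life = ln 2 / λ = 0.6931 / 0.0525 ≈ 13.20 years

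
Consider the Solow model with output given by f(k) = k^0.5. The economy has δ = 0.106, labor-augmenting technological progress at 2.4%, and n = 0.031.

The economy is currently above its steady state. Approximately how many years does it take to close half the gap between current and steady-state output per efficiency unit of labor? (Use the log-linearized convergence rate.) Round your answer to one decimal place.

Near the steady state the convergence rate is λ = (1 − α)(n + g + δ).
λ = (1 − 0.5) × 0.161 = 0.5 × 0.161 = 0.0805
Half-life = ln 2 / λ = 0.6931 / 0.0805 ≈ 8.61 years

half-life ≈ 8.6 years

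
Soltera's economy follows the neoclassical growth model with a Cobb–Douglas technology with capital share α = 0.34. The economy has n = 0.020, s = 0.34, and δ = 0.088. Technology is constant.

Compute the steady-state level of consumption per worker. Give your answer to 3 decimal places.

c* ≈ 1.192

In steady state, investment equals break-even investment: s·k^α = (n + δ)·k.
Rearranging, k^(1−α) = s / (n + δ).
k^0.66 = 0.34 / (0.020 + 0.088) = 0.34 / 0.108 = 3.1481
k* = 3.1481^(1/0.66) ≈ 5.6835
y* = (k*)^α = 5.6835^0.34 ≈ 1.8054
c* = (1 − s)·y* = (1 − 0.34) × 1.8054 ≈ 1.1916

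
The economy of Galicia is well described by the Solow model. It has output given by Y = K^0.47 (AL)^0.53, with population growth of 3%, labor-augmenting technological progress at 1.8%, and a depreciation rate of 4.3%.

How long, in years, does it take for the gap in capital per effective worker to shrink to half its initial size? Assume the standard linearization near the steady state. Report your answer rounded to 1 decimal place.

t_½ ≈ 14.4 years

Near the steady state the convergence rate is λ = (1 − α)(n + g + δ).
λ = (1 − 0.47) × 0.091 = 0.53 × 0.091 = 0.04823
Half-life = ln 2 / λ = 0.6931 / 0.04823 ≈ 14.37 years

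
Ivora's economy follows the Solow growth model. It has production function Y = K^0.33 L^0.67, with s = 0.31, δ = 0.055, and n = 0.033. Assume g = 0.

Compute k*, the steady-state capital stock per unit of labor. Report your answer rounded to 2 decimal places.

In steady state, investment equals break-even investment: s·k^α = (n + δ)·k.
Dividing both sides by k: k^(1−α) = s / (n + δ).
k^0.67 = 0.31 / (0.033 + 0.055) = 0.31 / 0.088 = 3.5227
k* = 3.5227^(1/0.67) ≈ 6.5499

k* = 6.55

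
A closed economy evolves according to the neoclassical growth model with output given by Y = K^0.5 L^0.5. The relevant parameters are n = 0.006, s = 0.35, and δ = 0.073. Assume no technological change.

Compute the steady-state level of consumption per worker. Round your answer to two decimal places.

In steady state, investment equals break-even investment: s·k^α = (n + δ)·k.
Rearranging, k^(1−α) = s / (n + δ).
k^0.5 = 0.35 / (0.006 + 0.073) = 0.35 / 0.079 = 4.4304
k* = 4.4304^(1/0.5) ≈ 19.6284
y* = (k*)^α = 19.6284^0.5 ≈ 4.4304
c* = (1 − s)·y* = (1 − 0.35) × 4.4304 ≈ 2.8798

c* = 2.88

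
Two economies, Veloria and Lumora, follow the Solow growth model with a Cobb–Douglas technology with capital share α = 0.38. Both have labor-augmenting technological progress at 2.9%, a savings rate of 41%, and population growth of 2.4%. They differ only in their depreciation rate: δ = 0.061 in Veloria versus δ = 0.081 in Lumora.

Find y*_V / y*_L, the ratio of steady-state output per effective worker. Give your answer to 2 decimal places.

Steady-state y* = [s/(n + g + δ)]^(α/(1−α)), so the ratio is [ (s_V/(n + g + δ)_V) / (s_L/(n + g + δ)_L) ]^0.6129.
s_V/(n + g + δ)_V = 0.41/0.114 = 3.5965; s_L/(n + g + δ)_L = 0.41/0.134 = 3.0597.
Ratio = (3.5965/3.0597)^0.6129 = 1.1754^0.6129 ≈ 1.1041

ratio ≈ 1.10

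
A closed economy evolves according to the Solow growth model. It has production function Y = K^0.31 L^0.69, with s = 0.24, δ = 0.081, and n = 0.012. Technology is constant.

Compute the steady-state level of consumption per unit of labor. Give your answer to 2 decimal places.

Steady state requires s·f(k) = (n + δ)·k, i.e. s·k^α = (n + δ)·k.
Dividing both sides by k: k^(1−α) = s / (n + δ).
k^0.69 = 0.24 / (0.012 + 0.081) = 0.24 / 0.093 = 2.5806
k* = 2.5806^(1/0.69) ≈ 3.9509
y* = (k*)^α = 3.9509^0.31 ≈ 1.5310
c* = (1 − s)·y* = (1 − 0.24) × 1.5310 ≈ 1.1636

c* ≈ 1.16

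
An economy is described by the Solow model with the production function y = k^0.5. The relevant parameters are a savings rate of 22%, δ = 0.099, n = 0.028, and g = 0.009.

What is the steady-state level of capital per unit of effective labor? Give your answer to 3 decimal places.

At the steady state, Δk = 0, so s·k^α = (n + g + δ)·k.
Dividing both sides by k: k^(1−α) = s / (n + g + δ).
k^0.5 = 0.22 / (0.028 + 0.009 + 0.099) = 0.22 / 0.136 = 1.6176
k* = 1.6176^(1/0.5) ≈ 2.6166

k* ≈ 2.617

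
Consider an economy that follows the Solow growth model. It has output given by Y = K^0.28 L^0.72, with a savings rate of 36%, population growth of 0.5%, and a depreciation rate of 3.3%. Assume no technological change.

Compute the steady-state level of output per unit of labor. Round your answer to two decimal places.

At the steady state, Δk = 0, so s·k^α = (n + δ)·k.
Rearranging, k^(1−α) = s / (n + δ).
k^0.72 = 0.36 / (0.005 + 0.033) = 0.36 / 0.038 = 9.4737
k* = 9.4737^(1/0.72) ≈ 22.7131
y* = (k*)^α = 22.7131^0.28 ≈ 2.3975

y* = 2.40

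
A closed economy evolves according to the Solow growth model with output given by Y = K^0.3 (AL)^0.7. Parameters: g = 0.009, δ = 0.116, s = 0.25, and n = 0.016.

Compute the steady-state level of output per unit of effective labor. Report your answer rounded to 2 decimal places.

Steady state requires s·f(k) = (n + g + δ)·k, i.e. s·k^α = (n + g + δ)·k.
Rearranging, k^(1−α) = s / (n + g + δ).
k^0.7 = 0.25 / (0.016 + 0.009 + 0.116) = 0.25 / 0.141 = 1.7730
k* = 1.7730^(1/0.7) ≈ 2.2662
y* = (k*)^α = 2.2662^0.3 ≈ 1.2782

y* ≈ 1.28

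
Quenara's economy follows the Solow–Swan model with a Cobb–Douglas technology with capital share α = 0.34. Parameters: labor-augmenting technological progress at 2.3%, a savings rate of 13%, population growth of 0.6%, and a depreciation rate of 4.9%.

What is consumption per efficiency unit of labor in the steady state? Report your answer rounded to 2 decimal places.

c* ≈ 1.13

At the steady state, Δk = 0, so s·k^α = (n + g + δ)·k.
Rearranging, k^(1−α) = s / (n + g + δ).
k^0.66 = 0.13 / (0.006 + 0.023 + 0.049) = 0.13 / 0.078 = 1.6667
k* = 1.6667^(1/0.66) ≈ 2.1684
y* = (k*)^α = 2.1684^0.34 ≈ 1.3010
c* = (1 − s)·y* = (1 − 0.13) × 1.3010 ≈ 1.1319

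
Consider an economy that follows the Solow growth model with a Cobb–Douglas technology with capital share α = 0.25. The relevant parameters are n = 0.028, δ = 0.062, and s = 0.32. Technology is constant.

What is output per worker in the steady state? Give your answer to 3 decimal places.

y* ≈ 1.526

Steady state requires s·f(k) = (n + δ)·k, i.e. s·k^α = (n + δ)·k.
Dividing both sides by k: k^(1−α) = s / (n + δ).
k^0.75 = 0.32 / (0.028 + 0.062) = 0.32 / 0.090 = 3.5556
k* = 3.5556^(1/0.75) ≈ 5.4269
y* = (k*)^α = 5.4269^0.25 ≈ 1.5263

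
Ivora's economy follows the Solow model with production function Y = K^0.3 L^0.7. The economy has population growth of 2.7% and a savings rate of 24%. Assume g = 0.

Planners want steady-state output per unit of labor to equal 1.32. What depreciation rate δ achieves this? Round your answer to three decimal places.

Steady state requires s·f(k) = (n + δ)·k, i.e. s·k^α = (n + δ)·k.
Since y* = [s/(n + δ)]^(α/(1−α)), we have s/(n + δ) = (y*)^((1−α)/α) = 1.32^2.3333 = 1.9113.
Therefore n + δ = s / 1.9113 = 0.24 / 1.9113 = 0.1256, so δ = 0.1256 − 0.027 = 0.0986.

δ ≈ 0.099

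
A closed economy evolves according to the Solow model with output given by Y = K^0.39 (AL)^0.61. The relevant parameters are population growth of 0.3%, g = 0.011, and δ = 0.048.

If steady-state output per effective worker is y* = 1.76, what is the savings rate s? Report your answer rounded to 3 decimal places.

s ≈ 0.150

Steady state requires s·f(k) = (n + g + δ)·k, i.e. s·k^α = (n + g + δ)·k.
Since y* = [s/(n + g + δ)]^(α/(1−α)), we have s/(n + g + δ) = (y*)^((1−α)/α) = 1.76^1.5641 = 2.4211.
Therefore s = 2.4211 × (n + g + δ) = 2.4211 × 0.062 = 0.1501.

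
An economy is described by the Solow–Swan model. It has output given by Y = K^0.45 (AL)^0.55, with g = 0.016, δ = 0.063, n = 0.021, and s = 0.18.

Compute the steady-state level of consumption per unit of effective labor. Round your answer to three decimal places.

At the steady state, Δk = 0, so s·k^α = (n + g + δ)·k.
Rearranging, k^(1−α) = s / (n + g + δ).
k^0.55 = 0.18 / (0.021 + 0.016 + 0.063) = 0.18 / 0.100 = 1.8000
k* = 1.8000^(1/0.55) ≈ 2.9116
y* = (k*)^α = 2.9116^0.45 ≈ 1.6176
c* = (1 − s)·y* = (1 − 0.18) × 1.6176 ≈ 1.3264

c* ≈ 1.326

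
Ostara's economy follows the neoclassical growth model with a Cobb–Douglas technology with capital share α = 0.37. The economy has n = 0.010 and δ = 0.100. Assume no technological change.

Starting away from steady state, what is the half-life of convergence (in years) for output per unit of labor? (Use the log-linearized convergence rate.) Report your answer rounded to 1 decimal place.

Near the steady state the convergence rate is λ = (1 − α)(n + δ).
λ = (1 − 0.37) × 0.110 = 0.63 × 0.110 = 0.0693
Half-life = ln 2 / λ = 0.6931 / 0.0693 ≈ 10.00 years

t_½ ≈ 10.0 years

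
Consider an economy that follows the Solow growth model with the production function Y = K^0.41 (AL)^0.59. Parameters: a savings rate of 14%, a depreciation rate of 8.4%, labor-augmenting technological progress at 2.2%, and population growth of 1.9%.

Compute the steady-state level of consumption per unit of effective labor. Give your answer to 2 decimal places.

c* = 0.93

At the steady state, Δk = 0, so s·k^α = (n + g + δ)·k.
Dividing both sides by k: k^(1−α) = s / (n + g + δ).
k^0.59 = 0.14 / (0.019 + 0.022 + 0.084) = 0.14 / 0.125 = 1.1200
k* = 1.1200^(1/0.59) ≈ 1.2118
y* = (k*)^α = 1.2118^0.41 ≈ 1.0819
c* = (1 − s)·y* = (1 − 0.14) × 1.0819 ≈ 0.9304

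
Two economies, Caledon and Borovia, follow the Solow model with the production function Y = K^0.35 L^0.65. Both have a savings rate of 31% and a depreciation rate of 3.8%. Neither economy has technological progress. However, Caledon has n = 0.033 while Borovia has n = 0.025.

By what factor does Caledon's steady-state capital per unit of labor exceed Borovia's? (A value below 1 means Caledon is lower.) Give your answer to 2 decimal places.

Steady-state k* = [s/(n + δ)]^(1/(1−α)), so the ratio is [ (s_C/(n + δ)_C) / (s_B/(n + δ)_B) ]^1.5385.
s_C/(n + δ)_C = 0.31/0.071 = 4.3662; s_B/(n + δ)_B = 0.31/0.063 = 4.9206.
Ratio = (4.3662/4.9206)^1.5385 = 0.8873^1.5385 ≈ 0.8320

k*_C / k*_B ≈ 0.83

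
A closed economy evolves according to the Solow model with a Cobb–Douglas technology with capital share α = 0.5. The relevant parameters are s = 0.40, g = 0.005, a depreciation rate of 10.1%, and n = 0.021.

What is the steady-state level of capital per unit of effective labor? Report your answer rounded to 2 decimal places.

At the steady state, Δk = 0, so s·k^α = (n + g + δ)·k.
Rearranging, k^(1−α) = s / (n + g + δ).
k^0.5 = 0.40 / (0.021 + 0.005 + 0.101) = 0.40 / 0.127 = 3.1496
k* = 3.1496^(1/0.5) ≈ 9.9200

k* ≈ 9.92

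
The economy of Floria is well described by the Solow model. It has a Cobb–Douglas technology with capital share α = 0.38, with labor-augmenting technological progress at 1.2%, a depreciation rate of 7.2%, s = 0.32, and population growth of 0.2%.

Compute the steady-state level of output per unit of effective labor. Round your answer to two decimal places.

In steady state, investment equals break-even investment: s·k^α = (n + g + δ)·k.
Dividing both sides by k: k^(1−α) = s / (n + g + δ).
k^0.62 = 0.32 / (0.002 + 0.012 + 0.072) = 0.32 / 0.086 = 3.7209
k* = 3.7209^(1/0.62) ≈ 8.3253
y* = (k*)^α = 8.3253^0.38 ≈ 2.2374

y* ≈ 2.24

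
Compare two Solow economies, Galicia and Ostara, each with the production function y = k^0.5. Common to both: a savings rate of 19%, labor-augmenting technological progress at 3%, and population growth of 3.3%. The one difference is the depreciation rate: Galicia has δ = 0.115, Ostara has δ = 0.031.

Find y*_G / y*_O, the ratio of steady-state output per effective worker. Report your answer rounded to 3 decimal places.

y*_G / y*_O ≈ 0.528

Steady-state y* = [s/(n + g + δ)]^(α/(1−α)), so the ratio is [ (s_G/(n + g + δ)_G) / (s_O/(n + g + δ)_O) ]^1.
s_G/(n + g + δ)_G = 0.19/0.178 = 1.0674; s_O/(n + g + δ)_O = 0.19/0.094 = 2.0213.
Ratio = (1.0674/2.0213)^1 = 0.5281^1 ≈ 0.5281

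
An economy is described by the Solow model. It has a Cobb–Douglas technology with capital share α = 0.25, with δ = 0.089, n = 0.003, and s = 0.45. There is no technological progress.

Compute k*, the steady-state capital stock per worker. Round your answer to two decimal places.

k* = 8.30

In steady state, investment equals break-even investment: s·k^α = (n + δ)·k.
Rearranging, k^(1−α) = s / (n + δ).
k^0.75 = 0.45 / (0.003 + 0.089) = 0.45 / 0.092 = 4.8913
k* = 4.8913^(1/0.75) ≈ 8.3029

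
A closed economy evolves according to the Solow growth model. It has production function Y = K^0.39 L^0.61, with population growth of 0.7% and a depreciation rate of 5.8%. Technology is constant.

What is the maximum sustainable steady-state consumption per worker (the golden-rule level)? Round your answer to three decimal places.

At the golden rule, f'(k) = n + δ, so α·k^(α−1) = n + δ and k_gold = (α/(n + δ))^(1/(1−α)).
k_gold = (0.39/0.065)^(1/0.61) = 6.0000^1.6393 ≈ 18.8635
c_gold = f(k_gold) − (n + δ)·k_gold = 3.1441 − 0.065×18.8635 ≈ 1.9180

c_gold ≈ 1.918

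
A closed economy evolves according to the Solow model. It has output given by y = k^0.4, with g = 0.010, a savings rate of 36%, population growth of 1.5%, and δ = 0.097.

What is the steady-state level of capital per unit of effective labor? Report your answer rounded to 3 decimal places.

k* = 6.071

Steady state requires s·f(k) = (n + g + δ)·k, i.e. s·k^α = (n + g + δ)·k.
Rearranging, k^(1−α) = s / (n + g + δ).
k^0.6 = 0.36 / (0.015 + 0.010 + 0.097) = 0.36 / 0.122 = 2.9508
k* = 2.9508^(1/0.6) ≈ 6.0706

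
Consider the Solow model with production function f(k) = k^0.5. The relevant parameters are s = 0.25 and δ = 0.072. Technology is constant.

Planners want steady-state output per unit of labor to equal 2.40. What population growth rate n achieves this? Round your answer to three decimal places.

n ≈ 0.032

At the steady state, Δk = 0, so s·k^α = (n + δ)·k.
Since y* = [s/(n + δ)]^(α/(1−α)), we have s/(n + δ) = (y*)^((1−α)/α) = 2.40^1 = 2.4000.
Therefore n + δ = s / 2.4000 = 0.25 / 2.4000 = 0.1042, so n = 0.1042 − 0.072 = 0.0322.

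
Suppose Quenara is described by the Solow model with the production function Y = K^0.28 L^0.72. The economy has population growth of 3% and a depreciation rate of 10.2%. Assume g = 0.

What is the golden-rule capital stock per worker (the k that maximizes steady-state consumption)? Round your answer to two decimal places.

The golden rule sets f'(k) = n + δ, i.e. α·k^(α−1) = n + δ.
So k^(1−α) = α / (n + δ) = 0.28 / 0.132 = 2.1212.
k_gold = 2.1212^(1/0.72) ≈ 2.8417

k_gold ≈ 2.84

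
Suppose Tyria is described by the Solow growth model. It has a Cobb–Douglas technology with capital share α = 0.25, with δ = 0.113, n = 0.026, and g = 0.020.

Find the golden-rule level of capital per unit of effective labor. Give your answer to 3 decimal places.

k_gold ≈ 1.828

The golden rule sets f'(k) = n + g + δ, i.e. α·k^(α−1) = n + g + δ.
So k^(1−α) = α / (n + g + δ) = 0.25 / 0.159 = 1.5723.
k_gold = 1.5723^(1/0.75) ≈ 1.8283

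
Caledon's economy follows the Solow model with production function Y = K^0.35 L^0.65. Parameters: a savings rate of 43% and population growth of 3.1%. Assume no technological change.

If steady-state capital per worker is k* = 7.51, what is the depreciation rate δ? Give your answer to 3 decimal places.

In steady state, investment equals break-even investment: s·k^α = (n + δ)·k.
So s / (n + δ) = (k*)^(1−α) = 7.51^0.65 = 3.7082.
Therefore n + δ = s / 3.7082 = 0.43 / 3.7082 = 0.1160, so δ = 0.1160 − 0.031 = 0.0850.

δ ≈ 0.085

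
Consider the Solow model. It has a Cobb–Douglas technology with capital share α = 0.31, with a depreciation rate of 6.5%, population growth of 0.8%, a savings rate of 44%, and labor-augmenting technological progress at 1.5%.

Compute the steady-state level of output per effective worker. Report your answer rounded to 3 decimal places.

y* ≈ 2.061

Steady state requires s·f(k) = (n + g + δ)·k, i.e. s·k^α = (n + g + δ)·k.
Dividing both sides by k: k^(1−α) = s / (n + g + δ).
k^0.69 = 0.44 / (0.008 + 0.015 + 0.065) = 0.44 / 0.088 = 5.0000
k* = 5.0000^(1/0.69) ≈ 10.3039
y* = (k*)^α = 10.3039^0.31 ≈ 2.0608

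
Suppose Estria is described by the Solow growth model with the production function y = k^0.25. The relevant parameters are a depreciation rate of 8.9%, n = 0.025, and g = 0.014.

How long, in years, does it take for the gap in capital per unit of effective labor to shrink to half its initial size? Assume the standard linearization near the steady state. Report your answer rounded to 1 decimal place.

Near the steady state the convergence rate is λ = (1 − α)(n + g + δ).
λ = (1 − 0.25) × 0.128 = 0.75 × 0.128 = 0.0960
Half-life = ln 2 / λ = 0.6931 / 0.0960 ≈ 7.22 years

half-life ≈ 7.2 years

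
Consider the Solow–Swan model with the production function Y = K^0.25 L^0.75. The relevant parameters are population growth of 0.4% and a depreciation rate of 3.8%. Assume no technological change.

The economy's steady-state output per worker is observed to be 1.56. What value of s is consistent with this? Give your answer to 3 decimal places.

Steady state requires s·f(k) = (n + δ)·k, i.e. s·k^α = (n + δ)·k.
Since y* = [s/(n + δ)]^(α/(1−α)), we have s/(n + δ) = (y*)^((1−α)/α) = 1.56^3 = 3.7964.
Therefore s = 3.7964 × (n + δ) = 3.7964 × 0.042 = 0.1594.

s ≈ 0.159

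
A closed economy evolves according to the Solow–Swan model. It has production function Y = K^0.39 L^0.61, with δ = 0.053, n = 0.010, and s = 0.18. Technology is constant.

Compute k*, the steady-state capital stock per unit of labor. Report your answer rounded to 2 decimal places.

k* ≈ 5.59

In steady state, investment equals break-even investment: s·k^α = (n + δ)·k.
Rearranging, k^(1−α) = s / (n + δ).
k^0.61 = 0.18 / (0.010 + 0.053) = 0.18 / 0.063 = 2.8571
k* = 2.8571^(1/0.61) ≈ 5.5901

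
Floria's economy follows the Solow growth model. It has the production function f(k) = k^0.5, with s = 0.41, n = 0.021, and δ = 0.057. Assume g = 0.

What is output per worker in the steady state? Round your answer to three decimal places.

In steady state, investment equals break-even investment: s·k^α = (n + δ)·k.
Dividing both sides by k: k^(1−α) = s / (n + δ).
k^0.5 = 0.41 / (0.021 + 0.057) = 0.41 / 0.078 = 5.2564
k* = 5.2564^(1/0.5) ≈ 27.6297
y* = (k*)^α = 27.6297^0.5 ≈ 5.2564

y* = 5.256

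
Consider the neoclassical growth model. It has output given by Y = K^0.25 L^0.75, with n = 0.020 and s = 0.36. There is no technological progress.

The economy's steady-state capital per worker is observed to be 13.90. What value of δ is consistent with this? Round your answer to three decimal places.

In steady state, investment equals break-even investment: s·k^α = (n + δ)·k.
So s / (n + δ) = (k*)^(1−α) = 13.90^0.75 = 7.1988.
Therefore n + δ = s / 7.1988 = 0.36 / 7.1988 = 0.0500, so δ = 0.0500 − 0.020 = 0.0300.

δ ≈ 0.030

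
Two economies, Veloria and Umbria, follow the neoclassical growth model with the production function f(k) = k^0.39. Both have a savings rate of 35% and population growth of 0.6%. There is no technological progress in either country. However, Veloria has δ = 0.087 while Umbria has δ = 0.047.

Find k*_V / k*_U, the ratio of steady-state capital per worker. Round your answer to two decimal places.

ratio ≈ 0.40

Steady-state k* = [s/(n + δ)]^(1/(1−α)), so the ratio is [ (s_V/(n + δ)_V) / (s_U/(n + δ)_U) ]^1.6393.
s_V/(n + δ)_V = 0.35/0.093 = 3.7634; s_U/(n + δ)_U = 0.35/0.053 = 6.6038.
Ratio = (3.7634/6.6038)^1.6393 = 0.5699^1.6393 ≈ 0.3978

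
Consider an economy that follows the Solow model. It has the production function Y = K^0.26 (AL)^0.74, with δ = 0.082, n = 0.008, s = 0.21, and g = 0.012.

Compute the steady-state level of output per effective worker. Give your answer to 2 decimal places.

y* ≈ 1.29

In steady state, investment equals break-even investment: s·k^α = (n + g + δ)·k.
Dividing both sides by k: k^(1−α) = s / (n + g + δ).
k^0.74 = 0.21 / (0.008 + 0.012 + 0.082) = 0.21 / 0.102 = 2.0588
k* = 2.0588^(1/0.74) ≈ 2.6534
y* = (k*)^α = 2.6534^0.26 ≈ 1.2888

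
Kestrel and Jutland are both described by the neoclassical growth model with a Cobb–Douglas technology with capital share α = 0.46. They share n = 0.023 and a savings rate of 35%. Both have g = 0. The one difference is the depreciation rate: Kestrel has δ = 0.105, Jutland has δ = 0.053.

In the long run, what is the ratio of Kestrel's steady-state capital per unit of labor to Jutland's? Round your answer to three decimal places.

k*_K / k*_J ≈ 0.381

Steady-state k* = [s/(n + δ)]^(1/(1−α)), so the ratio is [ (s_K/(n + δ)_K) / (s_J/(n + δ)_J) ]^1.8519.
s_K/(n + δ)_K = 0.35/0.128 = 2.7344; s_J/(n + δ)_J = 0.35/0.076 = 4.6053.
Ratio = (2.7344/4.6053)^1.8519 = 0.5938^1.8519 ≈ 0.3809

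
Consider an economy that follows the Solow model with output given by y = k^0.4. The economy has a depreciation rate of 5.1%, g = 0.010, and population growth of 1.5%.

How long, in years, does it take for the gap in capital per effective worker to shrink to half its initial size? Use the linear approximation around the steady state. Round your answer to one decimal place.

about 15.2 years

Near the steady state the convergence rate is λ = (1 − α)(n + g + δ).
λ = (1 − 0.4) × 0.076 = 0.6 × 0.076 = 0.0456
Half-life = ln 2 / λ = 0.6931 / 0.0456 ≈ 15.20 years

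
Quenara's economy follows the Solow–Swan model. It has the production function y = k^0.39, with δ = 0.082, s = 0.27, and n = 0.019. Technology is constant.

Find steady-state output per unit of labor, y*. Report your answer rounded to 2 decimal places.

At the steady state, Δk = 0, so s·k^α = (n + δ)·k.
Dividing both sides by k: k^(1−α) = s / (n + δ).
k^0.61 = 0.27 / (0.019 + 0.082) = 0.27 / 0.101 = 2.6733
k* = 2.6733^(1/0.61) ≈ 5.0128
y* = (k*)^α = 5.0128^0.39 ≈ 1.8751

y* ≈ 1.88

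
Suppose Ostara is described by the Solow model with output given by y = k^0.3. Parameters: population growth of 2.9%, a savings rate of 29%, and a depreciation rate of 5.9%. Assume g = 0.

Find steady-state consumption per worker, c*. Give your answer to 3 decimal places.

In steady state, investment equals break-even investment: s·k^α = (n + δ)·k.
Rearranging, k^(1−α) = s / (n + δ).
k^0.7 = 0.29 / (0.029 + 0.059) = 0.29 / 0.088 = 3.2955
k* = 3.2955^(1/0.7) ≈ 5.4940
y* = (k*)^α = 5.4940^0.3 ≈ 1.6671
c* = (1 − s)·y* = (1 − 0.29) × 1.6671 ≈ 1.1836

c* ≈ 1.184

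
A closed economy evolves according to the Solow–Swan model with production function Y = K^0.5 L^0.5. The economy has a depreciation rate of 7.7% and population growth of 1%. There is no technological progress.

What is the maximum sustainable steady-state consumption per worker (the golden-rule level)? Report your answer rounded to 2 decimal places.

c_gold ≈ 2.87

At the golden rule, f'(k) = n + δ, so α·k^(α−1) = n + δ and k_gold = (α/(n + δ))^(1/(1−α)).
k_gold = (0.5/0.087)^(1/0.5) = 5.7471^2 ≈ 33.0292
c_gold = f(k_gold) − (n + δ)·k_gold = 5.7471 − 0.087×33.0292 ≈ 2.8736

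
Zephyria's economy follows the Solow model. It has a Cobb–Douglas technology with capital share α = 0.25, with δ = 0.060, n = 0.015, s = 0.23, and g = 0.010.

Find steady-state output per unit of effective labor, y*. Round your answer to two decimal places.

Steady state requires s·f(k) = (n + g + δ)·k, i.e. s·k^α = (n + g + δ)·k.
Dividing both sides by k: k^(1−α) = s / (n + g + δ).
k^0.75 = 0.23 / (0.015 + 0.010 + 0.060) = 0.23 / 0.085 = 2.7059
k* = 2.7059^(1/0.75) ≈ 3.7706
y* = (k*)^α = 3.7706^0.25 ≈ 1.3935

y* = 1.39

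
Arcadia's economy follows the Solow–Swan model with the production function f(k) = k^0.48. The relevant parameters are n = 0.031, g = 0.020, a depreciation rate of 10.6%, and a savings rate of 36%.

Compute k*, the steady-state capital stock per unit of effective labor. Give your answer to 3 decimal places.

k* = 4.933

In steady state, investment equals break-even investment: s·k^α = (n + g + δ)·k.
Dividing both sides by k: k^(1−α) = s / (n + g + δ).
k^0.52 = 0.36 / (0.031 + 0.020 + 0.106) = 0.36 / 0.157 = 2.2930
k* = 2.2930^(1/0.52) ≈ 4.9327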